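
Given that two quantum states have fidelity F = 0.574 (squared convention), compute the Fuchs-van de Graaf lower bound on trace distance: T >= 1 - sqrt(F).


Fuchs-van de Graaf (squared-fidelity convention): 1 - sqrt(F) <= T <= sqrt(1 - F).
Lower bound: T >= 1 - sqrt(F)
sqrt(F) = sqrt(0.574) = 0.7576
T >= 1 - 0.7576
T >= 0.2424

0.2424


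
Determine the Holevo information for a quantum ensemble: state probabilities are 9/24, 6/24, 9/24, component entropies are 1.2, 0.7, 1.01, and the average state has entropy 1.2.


chi = S(rho) - sum_i p_i * S(rho_i)
Weighted entropy = 9/24 * 1.2 + 6/24 * 0.7 + 9/24 * 1.01
= 1.0037
chi = 1.2 - 1.0037
= 0.1963

0.1963


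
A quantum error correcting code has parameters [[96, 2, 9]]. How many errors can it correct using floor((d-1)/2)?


Code parameters: [[96, 2, 9]], distance d = 9.
Number of correctable errors = floor((d-1)/2)
= floor((9 - 1)/2)
= floor(8/2)
= 4

4


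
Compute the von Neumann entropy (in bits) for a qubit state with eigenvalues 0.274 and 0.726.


S = -p*log2(p) - (1-p)*log2(1-p)
p = 0.2740, 1-p = 0.7260
= -0.2740 * log2(0.2740) - 0.7260 * log2(0.7260)
= -(-0.5118) - (-0.3354)
= 0.8471

0.8471


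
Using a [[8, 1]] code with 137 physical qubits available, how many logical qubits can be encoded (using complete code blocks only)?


Each code block uses 8 physical qubits for 1 logical qubit(s).
Number of complete blocks = floor(137 / 8) = 17
Logical qubits = 17 * 1
= 17

17


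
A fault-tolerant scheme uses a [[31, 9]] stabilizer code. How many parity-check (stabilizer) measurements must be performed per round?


For an [[n,k]] stabilizer code:
Number of stabilizer generators = n - k
= 31 - 9
= 22

22


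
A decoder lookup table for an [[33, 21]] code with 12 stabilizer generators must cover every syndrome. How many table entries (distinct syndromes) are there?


Each stabilizer generator gives a binary (+1 or -1) measurement outcome.
With 12 independent generators:
Total syndromes = 2^12
= 4096

4096


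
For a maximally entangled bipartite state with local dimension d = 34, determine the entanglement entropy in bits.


For a maximally entangled state in d x d:
S = log2(d) = log2(34)
= 5.0875

5.0875


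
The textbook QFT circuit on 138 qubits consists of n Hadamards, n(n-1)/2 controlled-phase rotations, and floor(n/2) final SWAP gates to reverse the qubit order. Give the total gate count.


Hadamard gates: 138
Controlled rotations: n*(n-1)/2 = 138*137/2 = 9453
SWAP gates: floor(n/2) = floor(138/2) = 69
Total = 138 + 9453 + 69
= 9660

9660


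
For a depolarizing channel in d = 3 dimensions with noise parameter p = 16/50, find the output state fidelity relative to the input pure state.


F = (1-p) + p/d
= (1 - 0.3200) + 0.3200/3
= 0.6800 + 0.1067
= 0.7867

0.7867


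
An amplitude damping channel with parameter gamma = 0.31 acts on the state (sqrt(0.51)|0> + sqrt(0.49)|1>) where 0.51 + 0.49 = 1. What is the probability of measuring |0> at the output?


For amplitude damping with parameter gamma on state sqrt(a)|0> + sqrt(b)|1>:
alpha^2 = 0.51, beta^2 = 0.49
P(|0>) = alpha^2 + gamma * beta^2
= 0.51 + 0.31 * 0.49
= 0.51 + 0.1519
= 0.6619

0.6619


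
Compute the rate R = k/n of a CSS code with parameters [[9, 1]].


Code rate R = k/n
= 1/9
= 0.1111

0.1111


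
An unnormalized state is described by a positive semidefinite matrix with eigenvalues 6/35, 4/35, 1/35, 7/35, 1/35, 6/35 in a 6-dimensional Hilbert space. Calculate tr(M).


tr(M) = sum of eigenvalues
= 6/35 + 4/35 + 1/35 + 7/35 + 1/35 + 6/35
= 25/35
= 0.7143

0.7143


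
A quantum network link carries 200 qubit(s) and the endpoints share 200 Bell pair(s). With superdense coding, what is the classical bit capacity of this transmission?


Superdense coding allows 2 classical bits per shared entangled pair.
200 pair(s) -> 2 * 200 = 400 classical bits

400


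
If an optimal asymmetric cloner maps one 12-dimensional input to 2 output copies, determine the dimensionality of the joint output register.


Output space = H^(tensor 2) where dim(H) = 12
dim = 12^2
= 144

144


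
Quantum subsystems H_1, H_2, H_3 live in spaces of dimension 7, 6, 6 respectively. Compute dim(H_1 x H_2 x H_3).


dim(H_1 x H_2 x H_3) = 7 * 6 * 6
= 42 * 6
= 252

252


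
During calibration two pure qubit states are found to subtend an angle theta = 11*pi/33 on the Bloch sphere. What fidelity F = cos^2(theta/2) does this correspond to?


For states separated by angle theta on Bloch sphere:
F = cos^2(theta/2)
theta = 11*pi/33 = 1.0472
theta/2 = 0.5236
cos(theta/2) = 0.8660
F = 0.7500

0.7500


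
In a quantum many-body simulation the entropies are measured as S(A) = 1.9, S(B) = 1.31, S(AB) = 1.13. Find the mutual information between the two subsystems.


I(A:B) = S(A) + S(B) - S(AB)
= 1.9 + 1.31 - 1.13
= 2.0800

2.0800


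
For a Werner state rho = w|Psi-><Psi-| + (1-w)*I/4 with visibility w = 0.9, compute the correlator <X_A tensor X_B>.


|Psi-> = (|01> - |10>)/sqrt(2)
For the pure Bell state, <X_A X_B> = -1 (Bell-state Pauli correlator).
The maximally-mixed part I/4 has tr(I/4 * P tensor P) = 0 for any traceless Pauli P.
So <X_A X_B>_rho = w * (-1) + (1 - w) * 0
= 0.9 * (-1)
= -0.9000

-0.9000


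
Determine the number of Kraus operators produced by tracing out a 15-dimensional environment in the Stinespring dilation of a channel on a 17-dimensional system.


Tracing out the environment in an orthonormal basis {|i>_E} gives Kraus operators K_i = <i|_E U |0>_E.
Number of Kraus operators = dim(H_env) = d_env
= 15

15


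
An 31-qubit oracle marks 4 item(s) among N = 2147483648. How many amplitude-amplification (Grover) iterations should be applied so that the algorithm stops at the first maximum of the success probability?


After j Grover iterations the success probability is P(j) = sin^2((2j+1)*theta), where sin(theta) = sqrt(k/N).
N = 2^31 = 2147483648, k = 4
sin(theta) = sqrt(k/N) = 4.315837288e-05
theta = arcsin(sqrt(k/N)) = 4.315837289e-05 rad
P(j) reaches its first maximum when (2j+1)*theta is as close as possible to pi/2, i.e. j = round(pi/(4*theta) - 1/2).
pi/(4*theta) - 1/2 = 18197.5485
(For comparison, the common estimate pi/4 * sqrt(N/k) = 18198.0485; the exact maximiser is used here.)
Optimal iterations = 18198

18198


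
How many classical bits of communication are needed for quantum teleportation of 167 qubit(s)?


Quantum teleportation requires 2 classical bits per qubit teleported.
167 qubit(s) -> 2 * 167 = 334 classical bits

334


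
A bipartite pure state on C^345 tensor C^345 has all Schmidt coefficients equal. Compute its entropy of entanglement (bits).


For a maximally entangled state in d x d:
S = log2(d) = log2(345)
= 8.4305

8.4305


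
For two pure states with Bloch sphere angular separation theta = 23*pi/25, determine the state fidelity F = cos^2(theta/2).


For states separated by angle theta on Bloch sphere:
F = cos^2(theta/2)
theta = 23*pi/25 = 2.8903
theta/2 = 1.4451
cos(theta/2) = 0.1253
F = 0.0157

0.0157


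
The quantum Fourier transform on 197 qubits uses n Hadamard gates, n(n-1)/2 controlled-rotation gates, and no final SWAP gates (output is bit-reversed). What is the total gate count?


Hadamard gates: 197
Controlled rotations: n*(n-1)/2 = 197*196/2 = 19306
SWAP gates: 0 (omitted)
Total = 197 + 19306
= 19503

19503


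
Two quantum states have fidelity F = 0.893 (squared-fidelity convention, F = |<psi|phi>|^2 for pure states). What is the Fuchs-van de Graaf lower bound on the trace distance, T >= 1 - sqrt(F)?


Fuchs-van de Graaf (squared-fidelity convention): 1 - sqrt(F) <= T <= sqrt(1 - F).
Lower bound: T >= 1 - sqrt(F)
sqrt(F) = sqrt(0.893) = 0.9450
T >= 1 - 0.9450
T >= 0.0550

0.0550


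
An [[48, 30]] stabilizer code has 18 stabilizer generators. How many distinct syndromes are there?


Each stabilizer generator gives a binary (+1 or -1) measurement outcome.
With 18 independent generators:
Total syndromes = 2^18
= 262144

262144


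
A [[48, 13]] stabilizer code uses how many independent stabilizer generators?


For an [[n,k]] stabilizer code:
Number of stabilizer generators = n - k
= 48 - 13
= 35

35


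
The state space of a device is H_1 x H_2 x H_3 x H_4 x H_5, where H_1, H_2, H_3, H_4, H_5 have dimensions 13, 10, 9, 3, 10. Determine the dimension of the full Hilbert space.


dim(H_1 x H_2 x H_3 x H_4 x H_5) = 13 * 10 * 9 * 3 * 10
= 130 * 9 * 3 * 10
= 1170 * 3 * 10
= 3510 * 10
= 35100

35100


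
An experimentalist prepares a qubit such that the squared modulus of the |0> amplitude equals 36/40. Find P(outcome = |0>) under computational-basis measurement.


|alpha|^2 = 36/40 = 0.9000
|beta|^2 = 1 - 36/40 = 4/40 = 0.1000
P(|0>) = |alpha|^2 = 0.9000

0.9000


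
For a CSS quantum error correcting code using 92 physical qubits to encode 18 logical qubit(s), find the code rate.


Code rate R = k/n
= 18/92
= 0.1957

0.1957


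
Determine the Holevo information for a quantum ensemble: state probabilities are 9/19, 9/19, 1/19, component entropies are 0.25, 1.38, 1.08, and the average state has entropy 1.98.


chi = S(rho) - sum_i p_i * S(rho_i)
Weighted entropy = 9/19 * 0.25 + 9/19 * 1.38 + 1/19 * 1.08
= 0.8289
chi = 1.98 - 0.8289
= 1.1511

1.1511


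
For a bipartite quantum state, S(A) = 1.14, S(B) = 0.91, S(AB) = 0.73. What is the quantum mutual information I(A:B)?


I(A:B) = S(A) + S(B) - S(AB)
= 1.14 + 0.91 - 0.73
= 1.3200

1.3200


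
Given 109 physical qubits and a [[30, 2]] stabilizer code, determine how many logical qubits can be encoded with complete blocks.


Each code block uses 30 physical qubits for 2 logical qubit(s).
Number of complete blocks = floor(109 / 30) = 3
Logical qubits = 3 * 2
= 6

6


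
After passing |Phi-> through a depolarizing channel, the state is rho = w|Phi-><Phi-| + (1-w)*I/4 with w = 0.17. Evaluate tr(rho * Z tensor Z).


|Phi-> = (|00> - |11>)/sqrt(2)
For the pure Bell state, <Z_A Z_B> = +1 (Bell-state Pauli correlator).
The maximally-mixed part I/4 has tr(I/4 * P tensor P) = 0 for any traceless Pauli P.
So <Z_A Z_B>_rho = w * (+1) + (1 - w) * 0
= 0.17 * (+1)
= 0.1700

0.1700


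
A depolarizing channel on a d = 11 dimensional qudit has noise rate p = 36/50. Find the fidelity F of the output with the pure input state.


F = (1-p) + p/d
= (1 - 0.7200) + 0.7200/11
= 0.2800 + 0.0655
= 0.3455

0.3455


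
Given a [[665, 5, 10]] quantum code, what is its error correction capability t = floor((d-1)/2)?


Code parameters: [[665, 5, 10]], distance d = 10.
Number of correctable errors = floor((d-1)/2)
= floor((10 - 1)/2)
= floor(9/2)
= 4

4


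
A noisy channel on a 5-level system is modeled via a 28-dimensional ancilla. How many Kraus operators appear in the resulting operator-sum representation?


Tracing out the environment in an orthonormal basis {|i>_E} gives Kraus operators K_i = <i|_E U |0>_E.
Number of Kraus operators = dim(H_env) = d_env
= 28

28


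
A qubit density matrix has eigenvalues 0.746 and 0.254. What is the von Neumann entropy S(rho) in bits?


S = -p*log2(p) - (1-p)*log2(1-p)
p = 0.7460, 1-p = 0.2540
= -0.7460 * log2(0.7460) - 0.2540 * log2(0.2540)
= -(-0.3154) - (-0.5022)
= 0.8176

0.8176


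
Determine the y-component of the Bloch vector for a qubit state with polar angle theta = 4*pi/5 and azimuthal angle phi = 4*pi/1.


theta = 2.5133, phi = 12.5664
r_y = sin(theta)*sin(phi) = 0.5878 * 0.0000
r_y = 0.0000

0.0000


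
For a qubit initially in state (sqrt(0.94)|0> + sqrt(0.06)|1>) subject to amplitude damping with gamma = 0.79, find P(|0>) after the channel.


For amplitude damping with parameter gamma on state sqrt(a)|0> + sqrt(b)|1>:
alpha^2 = 0.94, beta^2 = 0.06
P(|0>) = alpha^2 + gamma * beta^2
= 0.94 + 0.79 * 0.06
= 0.94 + 0.0474
= 0.9874

0.9874


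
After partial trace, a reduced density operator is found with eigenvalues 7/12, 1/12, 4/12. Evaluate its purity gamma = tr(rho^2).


tr(rho^2) = sum of eigenvalues squared
= (7/12)^2 + (1/12)^2 + (4/12)^2
= (49 + 1 + 16) / 144
= 66/144
= 0.4583

0.4583


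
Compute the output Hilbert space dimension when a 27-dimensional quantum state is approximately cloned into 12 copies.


Output space = H^(tensor 12) where dim(H) = 27
dim = 27^12
= 729 (after 2 factors)
= 19683 (after 3 factors)
= 531441 (after 4 factors)
= 14348907 (after 5 factors)
= 387420489 (after 6 factors)
= 10460353203 (after 7 factors)
= 282429536481 (after 8 factors)
= 7625597484987 (after 9 factors)
= 205891132094649 (after 10 factors)
= 5559060566555523 (after 11 factors)
= 150094635296999121 (after 12 factors)
= 150094635296999121

150094635296999121


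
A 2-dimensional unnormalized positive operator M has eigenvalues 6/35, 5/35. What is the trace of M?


tr(M) = sum of eigenvalues
= 6/35 + 5/35
= 11/35
= 0.3143

0.3143


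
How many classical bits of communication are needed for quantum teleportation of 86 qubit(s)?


Quantum teleportation requires 2 classical bits per qubit teleported.
86 qubit(s) -> 2 * 86 = 172 classical bits

172


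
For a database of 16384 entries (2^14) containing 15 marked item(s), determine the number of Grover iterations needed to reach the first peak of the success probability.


After j Grover iterations the success probability is P(j) = sin^2((2j+1)*theta), where sin(theta) = sqrt(k/N).
N = 2^14 = 16384, k = 15
sin(theta) = sqrt(k/N) = 0.03025768239
theta = arcsin(sqrt(k/N)) = 0.03026230125 rad
P(j) reaches its first maximum when (2j+1)*theta is as close as possible to pi/2, i.e. j = round(pi/(4*theta) - 1/2).
pi/(4*theta) - 1/2 = 25.4530
(For comparison, the common estimate pi/4 * sqrt(N/k) = 25.9570; the exact maximiser is used here.)
Optimal iterations = 25

25


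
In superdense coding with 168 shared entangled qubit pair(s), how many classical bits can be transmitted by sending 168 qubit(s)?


Superdense coding allows 2 classical bits per shared entangled pair.
168 pair(s) -> 2 * 168 = 336 classical bits

336


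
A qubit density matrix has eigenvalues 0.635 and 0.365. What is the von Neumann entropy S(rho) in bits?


S = -p*log2(p) - (1-p)*log2(1-p)
p = 0.6350, 1-p = 0.3650
= -0.6350 * log2(0.6350) - 0.3650 * log2(0.3650)
= -(-0.4160) - (-0.5307)
= 0.9468

0.9468


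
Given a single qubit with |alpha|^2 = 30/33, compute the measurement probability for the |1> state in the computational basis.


|alpha|^2 = 30/33 = 0.9091
|beta|^2 = 1 - 30/33 = 3/33 = 0.0909
P(|1>) = |beta|^2 = 0.0909

0.0909


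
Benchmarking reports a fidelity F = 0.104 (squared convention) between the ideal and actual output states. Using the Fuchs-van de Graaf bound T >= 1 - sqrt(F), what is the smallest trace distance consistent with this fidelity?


Fuchs-van de Graaf (squared-fidelity convention): 1 - sqrt(F) <= T <= sqrt(1 - F).
Lower bound: T >= 1 - sqrt(F)
sqrt(F) = sqrt(0.104) = 0.3225
T >= 1 - 0.3225
T >= 0.6775

0.6775


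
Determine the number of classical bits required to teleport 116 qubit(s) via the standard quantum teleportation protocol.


Quantum teleportation requires 2 classical bits per qubit teleported.
116 qubit(s) -> 2 * 116 = 232 classical bits

232


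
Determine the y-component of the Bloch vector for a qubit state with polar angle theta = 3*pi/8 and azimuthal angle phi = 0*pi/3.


theta = 1.1781, phi = 0.0000
r_y = sin(theta)*sin(phi) = 0.9239 * 0.0000
r_y = 0.0000

0.0000


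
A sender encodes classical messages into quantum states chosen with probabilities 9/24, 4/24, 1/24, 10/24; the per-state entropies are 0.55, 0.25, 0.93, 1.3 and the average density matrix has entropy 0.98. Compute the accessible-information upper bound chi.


chi = S(rho) - sum_i p_i * S(rho_i)
Weighted entropy = 9/24 * 0.55 + 4/24 * 0.25 + 1/24 * 0.93 + 10/24 * 1.3
= 0.8283
chi = 0.98 - 0.8283
= 0.1517

0.1517


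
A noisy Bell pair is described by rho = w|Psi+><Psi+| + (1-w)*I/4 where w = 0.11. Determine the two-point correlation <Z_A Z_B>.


|Psi+> = (|01> + |10>)/sqrt(2)
For the pure Bell state, <Z_A Z_B> = -1 (Bell-state Pauli correlator).
The maximally-mixed part I/4 has tr(I/4 * P tensor P) = 0 for any traceless Pauli P.
So <Z_A Z_B>_rho = w * (-1) + (1 - w) * 0
= 0.11 * (-1)
= -0.1100

-0.1100


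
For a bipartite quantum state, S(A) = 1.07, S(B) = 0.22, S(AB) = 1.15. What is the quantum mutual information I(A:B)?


I(A:B) = S(A) + S(B) - S(AB)
= 1.07 + 0.22 - 1.15
= 0.1400

0.1400


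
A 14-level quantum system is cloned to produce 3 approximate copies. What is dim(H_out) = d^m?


Output space = H^(tensor 3) where dim(H) = 14
dim = 14^3
= 196 (after 2 factors)
= 2744 (after 3 factors)
= 2744

2744


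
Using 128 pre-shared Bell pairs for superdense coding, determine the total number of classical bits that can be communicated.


Superdense coding allows 2 classical bits per shared entangled pair.
128 pair(s) -> 2 * 128 = 256 classical bits

256


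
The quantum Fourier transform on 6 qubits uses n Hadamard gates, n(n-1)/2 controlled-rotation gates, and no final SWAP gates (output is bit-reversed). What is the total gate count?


Hadamard gates: 6
Controlled rotations: n*(n-1)/2 = 6*5/2 = 15
SWAP gates: 0 (omitted)
Total = 6 + 15
= 21

21


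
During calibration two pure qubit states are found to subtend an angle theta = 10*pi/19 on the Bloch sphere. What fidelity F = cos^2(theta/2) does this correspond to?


For states separated by angle theta on Bloch sphere:
F = cos^2(theta/2)
theta = 10*pi/19 = 1.6535
theta/2 = 0.8267
cos(theta/2) = 0.6773
F = 0.4587

0.4587


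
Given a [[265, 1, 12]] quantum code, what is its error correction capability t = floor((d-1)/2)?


Code parameters: [[265, 1, 12]], distance d = 12.
Number of correctable errors = floor((d-1)/2)
= floor((12 - 1)/2)
= floor(11/2)
= 5

5


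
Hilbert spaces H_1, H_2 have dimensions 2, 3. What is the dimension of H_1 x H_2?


dim(H_1 x H_2) = 2 * 3
= 6

6


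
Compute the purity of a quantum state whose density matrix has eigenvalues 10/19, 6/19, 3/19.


tr(rho^2) = sum of eigenvalues squared
= (10/19)^2 + (6/19)^2 + (3/19)^2
= (100 + 36 + 9) / 361
= 145/361
= 0.4017

0.4017


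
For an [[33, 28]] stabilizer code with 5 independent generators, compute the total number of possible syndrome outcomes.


Each stabilizer generator gives a binary (+1 or -1) measurement outcome.
With 5 independent generators:
Total syndromes = 2^5
= 32

32


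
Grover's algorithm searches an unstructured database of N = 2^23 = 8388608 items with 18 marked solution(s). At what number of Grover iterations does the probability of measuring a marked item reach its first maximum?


After j Grover iterations the success probability is P(j) = sin^2((2j+1)*theta), where sin(theta) = sqrt(k/N).
N = 2^23 = 8388608, k = 18
sin(theta) = sqrt(k/N) = 0.00146484375
theta = arcsin(sqrt(k/N)) = 0.001464844274 rad
P(j) reaches its first maximum when (2j+1)*theta is as close as possible to pi/2, i.e. j = round(pi/(4*theta) - 1/2).
pi/(4*theta) - 1/2 = 535.6650
(For comparison, the common estimate pi/4 * sqrt(N/k) = 536.1651; the exact maximiser is used here.)
Optimal iterations = 536

536


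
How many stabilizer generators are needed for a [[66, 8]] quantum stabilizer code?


For an [[n,k]] stabilizer code:
Number of stabilizer generators = n - k
= 66 - 8
= 58

58


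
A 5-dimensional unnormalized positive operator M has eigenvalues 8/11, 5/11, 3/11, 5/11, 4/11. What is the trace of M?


tr(M) = sum of eigenvalues
= 8/11 + 5/11 + 3/11 + 5/11 + 4/11
= 25/11
= 2.2727

2.2727


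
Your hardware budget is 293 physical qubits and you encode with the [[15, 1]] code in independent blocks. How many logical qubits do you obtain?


Each code block uses 15 physical qubits for 1 logical qubit(s).
Number of complete blocks = floor(293 / 15) = 19
Logical qubits = 19 * 1
= 19

19


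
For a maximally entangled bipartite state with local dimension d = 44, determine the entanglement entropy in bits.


For a maximally entangled state in d x d:
S = log2(d) = log2(44)
= 5.4594

5.4594


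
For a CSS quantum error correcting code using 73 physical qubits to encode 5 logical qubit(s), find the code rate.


Code rate R = k/n
= 5/73
= 0.0685

0.0685


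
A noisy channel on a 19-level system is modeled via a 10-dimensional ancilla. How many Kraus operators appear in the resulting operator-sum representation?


Tracing out the environment in an orthonormal basis {|i>_E} gives Kraus operators K_i = <i|_E U |0>_E.
Number of Kraus operators = dim(H_env) = d_env
= 10

10


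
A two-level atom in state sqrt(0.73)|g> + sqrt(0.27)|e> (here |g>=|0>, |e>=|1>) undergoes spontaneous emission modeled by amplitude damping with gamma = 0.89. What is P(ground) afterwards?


For amplitude damping with parameter gamma on state sqrt(a)|0> + sqrt(b)|1>:
alpha^2 = 0.73, beta^2 = 0.27
P(|0>) = alpha^2 + gamma * beta^2
= 0.73 + 0.89 * 0.27
= 0.73 + 0.2403
= 0.9703

0.9703


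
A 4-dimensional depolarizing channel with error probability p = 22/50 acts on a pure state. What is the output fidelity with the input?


F = (1-p) + p/d
= (1 - 0.4400) + 0.4400/4
= 0.5600 + 0.1100
= 0.6700

0.6700


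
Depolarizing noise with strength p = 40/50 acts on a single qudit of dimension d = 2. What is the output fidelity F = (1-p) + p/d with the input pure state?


F = (1-p) + p/d
= (1 - 0.8000) + 0.8000/2
= 0.2000 + 0.4000
= 0.6000

0.6000


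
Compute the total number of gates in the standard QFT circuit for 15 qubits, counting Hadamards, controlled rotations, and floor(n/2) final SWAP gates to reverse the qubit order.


Hadamard gates: 15
Controlled rotations: n*(n-1)/2 = 15*14/2 = 105
SWAP gates: floor(n/2) = floor(15/2) = 7
Total = 15 + 105 + 7
= 127

127


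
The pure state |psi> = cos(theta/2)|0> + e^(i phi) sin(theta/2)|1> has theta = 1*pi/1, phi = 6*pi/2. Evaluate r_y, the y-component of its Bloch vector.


theta = 3.1416, phi = 9.4248
r_y = sin(theta)*sin(phi) = 0.0000 * 0.0000
r_y = 0.0000

0.0000


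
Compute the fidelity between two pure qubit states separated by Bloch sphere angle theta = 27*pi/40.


For states separated by angle theta on Bloch sphere:
F = cos^2(theta/2)
theta = 27*pi/40 = 2.1206
theta/2 = 1.0603
cos(theta/2) = 0.4886
F = 0.2388

0.2388


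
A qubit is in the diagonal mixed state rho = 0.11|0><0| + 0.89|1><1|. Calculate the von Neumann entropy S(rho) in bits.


S = -p*log2(p) - (1-p)*log2(1-p)
p = 0.1100, 1-p = 0.8900
= -0.1100 * log2(0.1100) - 0.8900 * log2(0.8900)
= -(-0.3503) - (-0.1496)
= 0.4999

0.4999


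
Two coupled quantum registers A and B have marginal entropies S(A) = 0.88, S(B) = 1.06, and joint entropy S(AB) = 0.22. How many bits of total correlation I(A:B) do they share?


I(A:B) = S(A) + S(B) - S(AB)
= 0.88 + 1.06 - 0.22
= 1.7200

1.7200


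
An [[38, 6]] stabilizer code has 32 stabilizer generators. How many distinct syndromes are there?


Each stabilizer generator gives a binary (+1 or -1) measurement outcome.
With 32 independent generators:
Total syndromes = 2^32
= 4294967296

4294967296


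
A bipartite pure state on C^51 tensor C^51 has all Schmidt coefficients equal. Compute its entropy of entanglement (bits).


For a maximally entangled state in d x d:
S = log2(d) = log2(51)
= 5.6724

5.6724


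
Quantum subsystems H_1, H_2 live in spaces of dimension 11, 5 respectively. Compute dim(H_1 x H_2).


dim(H_1 x H_2) = 11 * 5
= 55

55


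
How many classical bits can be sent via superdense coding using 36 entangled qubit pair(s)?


Superdense coding allows 2 classical bits per shared entangled pair.
36 pair(s) -> 2 * 36 = 72 classical bits

72


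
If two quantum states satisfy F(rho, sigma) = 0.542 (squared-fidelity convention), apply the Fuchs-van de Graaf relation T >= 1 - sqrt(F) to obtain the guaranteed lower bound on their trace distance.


Fuchs-van de Graaf (squared-fidelity convention): 1 - sqrt(F) <= T <= sqrt(1 - F).
Lower bound: T >= 1 - sqrt(F)
sqrt(F) = sqrt(0.542) = 0.7362
T >= 1 - 0.7362
T >= 0.2638

0.2638


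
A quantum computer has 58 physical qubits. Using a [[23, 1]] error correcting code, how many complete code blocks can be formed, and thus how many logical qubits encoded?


Each code block uses 23 physical qubits for 1 logical qubit(s).
Number of complete blocks = floor(58 / 23) = 2
Logical qubits = 2 * 1
= 2

2


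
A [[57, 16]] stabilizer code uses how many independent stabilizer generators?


For an [[n,k]] stabilizer code:
Number of stabilizer generators = n - k
= 57 - 16
= 41

41


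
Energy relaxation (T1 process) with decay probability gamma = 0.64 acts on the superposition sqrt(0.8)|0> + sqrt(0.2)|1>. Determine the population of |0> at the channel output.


For amplitude damping with parameter gamma on state sqrt(a)|0> + sqrt(b)|1>:
alpha^2 = 0.8, beta^2 = 0.2
P(|0>) = alpha^2 + gamma * beta^2
= 0.8 + 0.64 * 0.2
= 0.8 + 0.1280
= 0.9280

0.9280


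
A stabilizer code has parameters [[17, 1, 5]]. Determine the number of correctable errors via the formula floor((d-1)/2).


Code parameters: [[17, 1, 5]], distance d = 5.
Number of correctable errors = floor((d-1)/2)
= floor((5 - 1)/2)
= floor(4/2)
= 2

2


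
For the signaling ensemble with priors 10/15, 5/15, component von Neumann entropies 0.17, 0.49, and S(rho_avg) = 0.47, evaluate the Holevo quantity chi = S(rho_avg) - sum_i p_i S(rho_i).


chi = S(rho) - sum_i p_i * S(rho_i)
Weighted entropy = 10/15 * 0.17 + 5/15 * 0.49
= 0.2767
chi = 0.47 - 0.2767
= 0.1933

0.1933


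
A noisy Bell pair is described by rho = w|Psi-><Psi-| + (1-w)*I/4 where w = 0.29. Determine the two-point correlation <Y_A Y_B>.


|Psi-> = (|01> - |10>)/sqrt(2)
For the pure Bell state, <Y_A Y_B> = -1 (Bell-state Pauli correlator).
The maximally-mixed part I/4 has tr(I/4 * P tensor P) = 0 for any traceless Pauli P.
So <Y_A Y_B>_rho = w * (-1) + (1 - w) * 0
= 0.29 * (-1)
= -0.2900

-0.2900


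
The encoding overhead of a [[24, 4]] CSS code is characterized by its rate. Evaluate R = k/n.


Code rate R = k/n
= 4/24
= 0.1667

0.1667


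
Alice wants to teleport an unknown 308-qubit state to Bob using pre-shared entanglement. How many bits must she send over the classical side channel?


Quantum teleportation requires 2 classical bits per qubit teleported.
308 qubit(s) -> 2 * 308 = 616 classical bits

616


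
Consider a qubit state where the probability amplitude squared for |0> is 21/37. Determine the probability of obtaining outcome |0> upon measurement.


|alpha|^2 = 21/37 = 0.5676
|beta|^2 = 1 - 21/37 = 16/37 = 0.4324
P(|0>) = |alpha|^2 = 0.5676

0.5676


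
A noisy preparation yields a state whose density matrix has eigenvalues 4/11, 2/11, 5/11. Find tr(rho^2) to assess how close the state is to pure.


tr(rho^2) = sum of eigenvalues squared
= (4/11)^2 + (2/11)^2 + (5/11)^2
= (16 + 4 + 25) / 121
= 45/121
= 0.3719

0.3719


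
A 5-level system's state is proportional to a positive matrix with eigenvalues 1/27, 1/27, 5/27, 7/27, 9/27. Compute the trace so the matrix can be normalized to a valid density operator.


tr(M) = sum of eigenvalues
= 1/27 + 1/27 + 5/27 + 7/27 + 9/27
= 23/27
= 0.8519

0.8519


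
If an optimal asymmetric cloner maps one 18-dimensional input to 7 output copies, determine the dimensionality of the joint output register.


Output space = H^(tensor 7) where dim(H) = 18
dim = 18^7
= 324 (after 2 factors)
= 5832 (after 3 factors)
= 104976 (after 4 factors)
= 1889568 (after 5 factors)
= 34012224 (after 6 factors)
= 612220032 (after 7 factors)
= 612220032

612220032


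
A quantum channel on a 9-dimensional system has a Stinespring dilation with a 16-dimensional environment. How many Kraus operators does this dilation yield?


Tracing out the environment in an orthonormal basis {|i>_E} gives Kraus operators K_i = <i|_E U |0>_E.
Number of Kraus operators = dim(H_env) = d_env
= 16

16


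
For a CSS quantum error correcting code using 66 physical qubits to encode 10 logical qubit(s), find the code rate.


Code rate R = k/n
= 10/66
= 0.1515

0.1515


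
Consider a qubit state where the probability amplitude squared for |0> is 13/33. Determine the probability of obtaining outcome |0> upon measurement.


|alpha|^2 = 13/33 = 0.3939
|beta|^2 = 1 - 13/33 = 20/33 = 0.6061
P(|0>) = |alpha|^2 = 0.3939

0.3939


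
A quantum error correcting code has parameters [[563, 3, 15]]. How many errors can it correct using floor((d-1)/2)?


Code parameters: [[563, 3, 15]], distance d = 15.
Number of correctable errors = floor((d-1)/2)
= floor((15 - 1)/2)
= floor(14/2)
= 7

7


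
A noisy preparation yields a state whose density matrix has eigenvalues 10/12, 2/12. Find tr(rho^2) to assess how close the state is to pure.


tr(rho^2) = sum of eigenvalues squared
= (10/12)^2 + (2/12)^2
= (100 + 4) / 144
= 104/144
= 0.7222

0.7222


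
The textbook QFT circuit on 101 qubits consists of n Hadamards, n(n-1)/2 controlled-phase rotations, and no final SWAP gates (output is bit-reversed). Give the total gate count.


Hadamard gates: 101
Controlled rotations: n*(n-1)/2 = 101*100/2 = 5050
SWAP gates: 0 (omitted)
Total = 101 + 5050
= 5151

5151


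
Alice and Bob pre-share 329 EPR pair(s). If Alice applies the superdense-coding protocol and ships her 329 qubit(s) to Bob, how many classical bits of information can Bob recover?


Superdense coding allows 2 classical bits per shared entangled pair.
329 pair(s) -> 2 * 329 = 658 classical bits

658


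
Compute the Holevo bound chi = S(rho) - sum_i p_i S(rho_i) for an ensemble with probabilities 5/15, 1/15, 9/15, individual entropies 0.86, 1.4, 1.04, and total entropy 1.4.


chi = S(rho) - sum_i p_i * S(rho_i)
Weighted entropy = 5/15 * 0.86 + 1/15 * 1.4 + 9/15 * 1.04
= 1.0040
chi = 1.4 - 1.0040
= 0.3960

0.3960


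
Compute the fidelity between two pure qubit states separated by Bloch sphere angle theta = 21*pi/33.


For states separated by angle theta on Bloch sphere:
F = cos^2(theta/2)
theta = 21*pi/33 = 1.9992
theta/2 = 0.9996
cos(theta/2) = 0.5406
F = 0.2923

0.2923


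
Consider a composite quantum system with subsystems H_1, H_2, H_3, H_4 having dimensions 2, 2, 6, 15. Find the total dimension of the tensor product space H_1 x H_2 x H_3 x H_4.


dim(H_1 x H_2 x H_3 x H_4) = 2 * 2 * 6 * 15
= 4 * 6 * 15
= 24 * 15
= 360

360


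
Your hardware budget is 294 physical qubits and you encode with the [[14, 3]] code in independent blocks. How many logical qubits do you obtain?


Each code block uses 14 physical qubits for 3 logical qubit(s).
Number of complete blocks = floor(294 / 14) = 21
Logical qubits = 21 * 3
= 63

63


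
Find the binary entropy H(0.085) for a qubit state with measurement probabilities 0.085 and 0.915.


S = -p*log2(p) - (1-p)*log2(1-p)
p = 0.0850, 1-p = 0.9150
= -0.0850 * log2(0.0850) - 0.9150 * log2(0.9150)
= -(-0.3023) - (-0.1173)
= 0.4196

0.4196


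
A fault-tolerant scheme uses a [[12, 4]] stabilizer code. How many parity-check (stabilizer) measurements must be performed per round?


For an [[n,k]] stabilizer code:
Number of stabilizer generators = n - k
= 12 - 4
= 8

8


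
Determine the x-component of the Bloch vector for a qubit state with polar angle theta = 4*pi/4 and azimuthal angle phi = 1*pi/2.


theta = 3.1416, phi = 1.5708
r_x = sin(theta)*cos(phi) = 0.0000 * 0.0000
r_x = 0.0000

0.0000


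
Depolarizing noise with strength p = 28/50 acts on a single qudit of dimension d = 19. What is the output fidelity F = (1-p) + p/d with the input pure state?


F = (1-p) + p/d
= (1 - 0.5600) + 0.5600/19
= 0.4400 + 0.0295
= 0.4695

0.4695


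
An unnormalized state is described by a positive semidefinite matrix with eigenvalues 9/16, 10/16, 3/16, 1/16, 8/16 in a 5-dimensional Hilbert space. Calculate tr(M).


tr(M) = sum of eigenvalues
= 9/16 + 10/16 + 3/16 + 1/16 + 8/16
= 31/16
= 1.9375

1.9375


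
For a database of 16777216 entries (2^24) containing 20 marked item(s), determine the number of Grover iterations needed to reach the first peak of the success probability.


After j Grover iterations the success probability is P(j) = sin^2((2j+1)*theta), where sin(theta) = sqrt(k/N).
N = 2^24 = 16777216, k = 20
sin(theta) = sqrt(k/N) = 0.001091830067
theta = arcsin(sqrt(k/N)) = 0.001091830284 rad
P(j) reaches its first maximum when (2j+1)*theta is as close as possible to pi/2, i.e. j = round(pi/(4*theta) - 1/2).
pi/(4*theta) - 1/2 = 718.8409
(For comparison, the common estimate pi/4 * sqrt(N/k) = 719.3410; the exact maximiser is used here.)
Optimal iterations = 719

719


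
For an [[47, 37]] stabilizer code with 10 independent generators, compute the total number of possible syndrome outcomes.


Each stabilizer generator gives a binary (+1 or -1) measurement outcome.
With 10 independent generators:
Total syndromes = 2^10
= 1024

1024


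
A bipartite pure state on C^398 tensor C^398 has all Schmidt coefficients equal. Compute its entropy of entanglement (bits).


For a maximally entangled state in d x d:
S = log2(d) = log2(398)
= 8.6366

8.6366


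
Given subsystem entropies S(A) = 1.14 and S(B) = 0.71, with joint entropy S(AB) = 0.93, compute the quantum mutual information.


I(A:B) = S(A) + S(B) - S(AB)
= 1.14 + 0.71 - 0.93
= 0.9200

0.9200


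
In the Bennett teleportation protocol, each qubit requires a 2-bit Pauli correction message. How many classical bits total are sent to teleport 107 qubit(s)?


Quantum teleportation requires 2 classical bits per qubit teleported.
107 qubit(s) -> 2 * 107 = 214 classical bits

214


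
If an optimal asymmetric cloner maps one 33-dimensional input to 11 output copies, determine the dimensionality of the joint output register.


Output space = H^(tensor 11) where dim(H) = 33
dim = 33^11
= 1089 (after 2 factors)
= 35937 (after 3 factors)
= 1185921 (after 4 factors)
= 39135393 (after 5 factors)
= 1291467969 (after 6 factors)
= 42618442977 (after 7 factors)
= 1406408618241 (after 8 factors)
= 46411484401953 (after 9 factors)
= 1531578985264449 (after 10 factors)
= 50542106513726817 (after 11 factors)
= 50542106513726817

50542106513726817


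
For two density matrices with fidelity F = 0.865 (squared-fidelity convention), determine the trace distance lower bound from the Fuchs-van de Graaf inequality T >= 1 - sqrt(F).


Fuchs-van de Graaf (squared-fidelity convention): 1 - sqrt(F) <= T <= sqrt(1 - F).
Lower bound: T >= 1 - sqrt(F)
sqrt(F) = sqrt(0.865) = 0.9301
T >= 1 - 0.9301
T >= 0.0699

0.0699


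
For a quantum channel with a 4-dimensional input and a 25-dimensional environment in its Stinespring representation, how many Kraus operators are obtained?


Tracing out the environment in an orthonormal basis {|i>_E} gives Kraus operators K_i = <i|_E U |0>_E.
Number of Kraus operators = dim(H_env) = d_env
= 25

25


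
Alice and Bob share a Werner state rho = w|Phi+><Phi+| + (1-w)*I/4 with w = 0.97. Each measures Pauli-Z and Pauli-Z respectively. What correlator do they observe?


|Phi+> = (|00> + |11>)/sqrt(2)
For the pure Bell state, <Z_A Z_B> = +1 (Bell-state Pauli correlator).
The maximally-mixed part I/4 has tr(I/4 * P tensor P) = 0 for any traceless Pauli P.
So <Z_A Z_B>_rho = w * (+1) + (1 - w) * 0
= 0.97 * (+1)
= 0.9700

0.9700


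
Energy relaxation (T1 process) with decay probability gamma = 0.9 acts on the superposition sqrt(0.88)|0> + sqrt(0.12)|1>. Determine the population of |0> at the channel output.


For amplitude damping with parameter gamma on state sqrt(a)|0> + sqrt(b)|1>:
alpha^2 = 0.88, beta^2 = 0.12
P(|0>) = alpha^2 + gamma * beta^2
= 0.88 + 0.9 * 0.12
= 0.88 + 0.1080
= 0.9880

0.9880


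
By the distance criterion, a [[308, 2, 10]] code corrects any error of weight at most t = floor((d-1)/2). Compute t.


Code parameters: [[308, 2, 10]], distance d = 10.
Number of correctable errors = floor((d-1)/2)
= floor((10 - 1)/2)
= floor(9/2)
= 4

4


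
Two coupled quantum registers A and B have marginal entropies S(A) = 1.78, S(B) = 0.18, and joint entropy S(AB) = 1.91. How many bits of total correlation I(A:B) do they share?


I(A:B) = S(A) + S(B) - S(AB)
= 1.78 + 0.18 - 1.91
= 0.0500

0.0500


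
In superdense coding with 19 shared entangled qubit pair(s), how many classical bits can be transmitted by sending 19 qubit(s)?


Superdense coding allows 2 classical bits per shared entangled pair.
19 pair(s) -> 2 * 19 = 38 classical bits

38


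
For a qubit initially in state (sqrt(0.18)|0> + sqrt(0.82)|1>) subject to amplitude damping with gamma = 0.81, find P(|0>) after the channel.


For amplitude damping with parameter gamma on state sqrt(a)|0> + sqrt(b)|1>:
alpha^2 = 0.18, beta^2 = 0.82
P(|0>) = alpha^2 + gamma * beta^2
= 0.18 + 0.81 * 0.82
= 0.18 + 0.6642
= 0.8442

0.8442


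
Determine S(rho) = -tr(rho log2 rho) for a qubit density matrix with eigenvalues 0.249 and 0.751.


S = -p*log2(p) - (1-p)*log2(1-p)
p = 0.2490, 1-p = 0.7510
= -0.2490 * log2(0.2490) - 0.7510 * log2(0.7510)
= -(-0.4994) - (-0.3102)
= 0.8097

0.8097


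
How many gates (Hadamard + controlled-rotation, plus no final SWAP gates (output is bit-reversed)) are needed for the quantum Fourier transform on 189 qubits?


Hadamard gates: 189
Controlled rotations: n*(n-1)/2 = 189*188/2 = 17766
SWAP gates: 0 (omitted)
Total = 189 + 17766
= 17955

17955


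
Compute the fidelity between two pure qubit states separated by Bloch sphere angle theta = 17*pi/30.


For states separated by angle theta on Bloch sphere:
F = cos^2(theta/2)
theta = 17*pi/30 = 1.7802
theta/2 = 0.8901
cos(theta/2) = 0.6293
F = 0.3960

0.3960


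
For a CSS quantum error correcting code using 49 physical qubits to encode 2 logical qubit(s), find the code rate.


Code rate R = k/n
= 2/49
= 0.0408

0.0408


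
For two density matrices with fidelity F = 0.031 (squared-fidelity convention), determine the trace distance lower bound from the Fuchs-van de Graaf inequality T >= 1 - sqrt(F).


Fuchs-van de Graaf (squared-fidelity convention): 1 - sqrt(F) <= T <= sqrt(1 - F).
Lower bound: T >= 1 - sqrt(F)
sqrt(F) = sqrt(0.031) = 0.1761
T >= 1 - 0.1761
T >= 0.8239

0.8239


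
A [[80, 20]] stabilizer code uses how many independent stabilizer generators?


For an [[n,k]] stabilizer code:
Number of stabilizer generators = n - k
= 80 - 20
= 60

60


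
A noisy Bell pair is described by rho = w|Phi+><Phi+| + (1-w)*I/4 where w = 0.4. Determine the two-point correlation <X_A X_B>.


|Phi+> = (|00> + |11>)/sqrt(2)
For the pure Bell state, <X_A X_B> = +1 (Bell-state Pauli correlator).
The maximally-mixed part I/4 has tr(I/4 * P tensor P) = 0 for any traceless Pauli P.
So <X_A X_B>_rho = w * (+1) + (1 - w) * 0
= 0.4 * (+1)
= 0.4000

0.4000


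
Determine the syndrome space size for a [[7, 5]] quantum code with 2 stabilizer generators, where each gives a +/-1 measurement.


Each stabilizer generator gives a binary (+1 or -1) measurement outcome.
With 2 independent generators:
Total syndromes = 2^2
= 4

4


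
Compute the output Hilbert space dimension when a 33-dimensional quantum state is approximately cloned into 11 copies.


Output space = H^(tensor 11) where dim(H) = 33
dim = 33^11
= 1089 (after 2 factors)
= 35937 (after 3 factors)
= 1185921 (after 4 factors)
= 39135393 (after 5 factors)
= 1291467969 (after 6 factors)
= 42618442977 (after 7 factors)
= 1406408618241 (after 8 factors)
= 46411484401953 (after 9 factors)
= 1531578985264449 (after 10 factors)
= 50542106513726817 (after 11 factors)
= 50542106513726817

50542106513726817


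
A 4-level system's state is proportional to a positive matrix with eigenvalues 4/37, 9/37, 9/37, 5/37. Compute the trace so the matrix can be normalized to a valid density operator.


tr(M) = sum of eigenvalues
= 4/37 + 9/37 + 9/37 + 5/37
= 27/37
= 0.7297

0.7297
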